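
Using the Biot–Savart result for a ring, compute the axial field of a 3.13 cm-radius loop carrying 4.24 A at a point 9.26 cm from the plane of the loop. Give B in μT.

B ≈ 2.79 μT

On the axis of a circular loop, B = μ₀IR² / [2(R²+z²)^(3/2)].
R² + z² = (0.0313)² + (0.0926)² = 0.009554 m², and (R²+z²)^(3/2) = 9.34×10⁻⁴ m³.
B = (4π×10⁻⁷ × 4.24 × 0.0009797) / (2 × 9.34×10⁻⁴) = 2.79×10⁻⁶ T.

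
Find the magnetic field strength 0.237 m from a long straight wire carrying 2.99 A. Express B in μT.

B ≈ 2.52 μT

For an infinitely long straight wire, B = μ₀I/(2πd).
B = (4π×10⁻⁷ × 2.99) / (2π × 0.237) = 2.52×10⁻⁶ T.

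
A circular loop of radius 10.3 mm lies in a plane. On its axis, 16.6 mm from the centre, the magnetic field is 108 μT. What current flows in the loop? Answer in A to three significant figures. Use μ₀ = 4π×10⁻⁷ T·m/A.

On the axis of a loop, B = μ₀IR²/[2(R²+z²)^(3/2)], so I = 2B(R²+z²)^(3/2)/(μ₀R²).
R² + z² = 0.0001061 + 0.0002756 = 0.0003816 m²; raised to 3/2 gives 7.46×10⁻⁶ m³.
I = 2 × 1.08×10⁻⁴ × 7.46×10⁻⁶ / (1.26×10⁻⁶ × 0.0001061) = 12.1 A.

I ≈ 12.1 A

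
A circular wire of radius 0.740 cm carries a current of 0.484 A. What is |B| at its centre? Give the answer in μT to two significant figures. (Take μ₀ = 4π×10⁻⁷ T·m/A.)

B ≈ 41 μT

At the centre of a circular loop the Biot–Savart law gives B = μ₀I/(2R).
B = (4π×10⁻⁷ × 0.484) / (2 × 0.0074) = 4.11×10⁻⁵ T.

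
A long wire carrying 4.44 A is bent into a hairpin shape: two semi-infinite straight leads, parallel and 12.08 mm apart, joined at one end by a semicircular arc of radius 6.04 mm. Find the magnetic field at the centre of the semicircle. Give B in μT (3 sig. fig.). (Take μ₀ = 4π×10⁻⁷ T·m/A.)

The semicircular arc contributes B_arc = μ₀I·π/(4πR) = μ₀I/(4R) = 2.31×10⁻⁴ T.
Each semi-infinite lead is at perpendicular distance R = 0.00604 m from the centre, with the perpendicular foot at its near end, so it contributes μ₀I/(4πR); both point the same way, together 1.47×10⁻⁴ T.
Arc and leads all point the same direction: B = 2.31×10⁻⁴ + 1.47×10⁻⁴ = 3.78×10⁻⁴ T.

B ≈ 378 μT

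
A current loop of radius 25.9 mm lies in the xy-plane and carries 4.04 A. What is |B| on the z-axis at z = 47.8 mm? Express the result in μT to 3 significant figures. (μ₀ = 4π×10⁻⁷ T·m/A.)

On the axis of a circular loop, B = μ₀IR² / [2(R²+z²)^(3/2)].
R² + z² = (0.0259)² + (0.0478)² = 0.002956 m², and (R²+z²)^(3/2) = 1.61×10⁻⁴ m³.
B = (4π×10⁻⁷ × 4.04 × 0.0006708) / (2 × 1.61×10⁻⁴) = 1.06×10⁻⁵ T.

B ≈ 10.6 μT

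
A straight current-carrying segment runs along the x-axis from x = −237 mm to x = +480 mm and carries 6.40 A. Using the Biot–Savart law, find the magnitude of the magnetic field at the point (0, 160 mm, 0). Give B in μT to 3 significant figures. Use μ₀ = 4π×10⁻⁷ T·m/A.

B ≈ 7.11 μT

For a finite straight segment, B = (μ₀I/4πd)(sinθ₁ + sinθ₂), where θ₁, θ₂ are the angles from the perpendicular to each end.
The perpendicular distance is d = 0.16 m; the end-offsets along the wire are a = 0.237 m and b = 0.48 m.
sinθ₁ = 0.237/√(0.237²+0.16²) = 0.8288; sinθ₂ = 0.48/√(0.48²+0.16²) = 0.9487.
B = (4π×10⁻⁷ × 6.40) / (4π × 0.16) × (0.8288 + 0.9487) = 7.11×10⁻⁶ T.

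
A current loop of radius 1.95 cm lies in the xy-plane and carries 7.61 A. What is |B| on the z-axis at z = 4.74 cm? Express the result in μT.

B ≈ 13.5 μT

On the axis of a circular loop, B = μ₀IR² / [2(R²+z²)^(3/2)].
R² + z² = (0.0195)² + (0.0474)² = 0.002627 m², and (R²+z²)^(3/2) = 1.35×10⁻⁴ m³.
B = (4π×10⁻⁷ × 7.61 × 0.0003802) / (2 × 1.35×10⁻⁴) = 1.35×10⁻⁵ T.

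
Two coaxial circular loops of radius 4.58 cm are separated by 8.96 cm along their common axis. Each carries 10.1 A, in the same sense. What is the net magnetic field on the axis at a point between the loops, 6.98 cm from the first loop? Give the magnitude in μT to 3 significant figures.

Each loop contributes B = μ₀IR²/[2(R²+z²)^(3/2)] on the axis, with z measured from that loop.
Loop 1 (z = 0.0698 m): B₁ = 2.29×10⁻⁵ T. Loop 2 (z = 0.0198 m): B₂ = 1.07×10⁻⁴ T.
The fields add: B = B₁ + B₂ = 1.30×10⁻⁴ T.

B ≈ 130 μT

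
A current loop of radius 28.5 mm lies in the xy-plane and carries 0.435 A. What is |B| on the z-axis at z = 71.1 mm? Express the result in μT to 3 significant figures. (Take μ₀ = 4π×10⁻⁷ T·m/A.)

B ≈ 0.494 μT

On the axis of a circular loop, B = μ₀IR² / [2(R²+z²)^(3/2)].
R² + z² = (0.0285)² + (0.0711)² = 0.005867 m², and (R²+z²)^(3/2) = 4.49×10⁻⁴ m³.
B = (4π×10⁻⁷ × 0.435 × 0.0008123) / (2 × 4.49×10⁻⁴) = 4.94×10⁻⁷ T.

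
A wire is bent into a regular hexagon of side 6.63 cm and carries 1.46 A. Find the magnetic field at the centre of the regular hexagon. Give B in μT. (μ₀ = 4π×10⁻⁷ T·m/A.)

Each side is a finite straight segment at perpendicular distance d = a/(2 tan(π/6)) = 0.05742 m from the centre, with end-angles ±π/6.
One side contributes B₁ = (μ₀I/4πd)·2 sin(π/6) = 2.54×10⁻⁶ T.
All 6 sides add in the same direction: B = 6 × 2.54×10⁻⁶ = 1.53×10⁻⁵ T.

B ≈ 15.3 μT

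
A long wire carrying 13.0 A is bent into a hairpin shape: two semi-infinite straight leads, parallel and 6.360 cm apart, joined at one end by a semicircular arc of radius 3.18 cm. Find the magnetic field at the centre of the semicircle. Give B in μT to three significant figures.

The semicircular arc contributes B_arc = μ₀I·π/(4πR) = μ₀I/(4R) = 1.28×10⁻⁴ T.
Each semi-infinite lead is at perpendicular distance R = 0.0318 m from the centre, with the perpendicular foot at its near end, so it contributes μ₀I/(4πR); both point the same way, together 8.18×10⁻⁵ T.
Arc and leads all point the same direction: B = 1.28×10⁻⁴ + 8.18×10⁻⁵ = 2.10×10⁻⁴ T.

B ≈ 210 μT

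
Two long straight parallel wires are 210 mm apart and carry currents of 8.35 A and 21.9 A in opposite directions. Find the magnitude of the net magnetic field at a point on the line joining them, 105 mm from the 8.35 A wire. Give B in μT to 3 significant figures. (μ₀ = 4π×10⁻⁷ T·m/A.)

Each long wire gives B = μ₀I/(2πd). Distances are d₁ = 0.105 m and d₂ = 0.105 m.
B₁ = 1.59×10⁻⁵ T, B₂ = 4.17×10⁻⁵ T.
Between antiparallel currents both contributions point the same way, so they add. B = B₁ + B₂ = 1.59×10⁻⁵ + 4.17×10⁻⁵ = 5.76×10⁻⁵ T.

B ≈ 57.6 μT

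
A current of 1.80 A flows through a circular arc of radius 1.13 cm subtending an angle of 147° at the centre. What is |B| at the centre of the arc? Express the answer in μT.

The Biot–Savart field of a circular arc at its centre is B = μ₀Iφ/(4πR), with φ = 2.566 rad.
B = (4π×10⁻⁷ × 1.80 × 2.566) / (4π × 0.0113) = 4.09×10⁻⁵ T.

B ≈ 40.9 μT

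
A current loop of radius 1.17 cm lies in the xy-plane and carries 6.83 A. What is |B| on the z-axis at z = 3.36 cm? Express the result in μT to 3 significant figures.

B ≈ 13.0 μT

On the axis of a circular loop, B = μ₀IR² / [2(R²+z²)^(3/2)].
R² + z² = (0.0117)² + (0.0336)² = 0.001266 m², and (R²+z²)^(3/2) = 4.50×10⁻⁵ m³.
B = (4π×10⁻⁷ × 6.83 × 0.0001369) / (2 × 4.50×10⁻⁵) = 1.30×10⁻⁵ T.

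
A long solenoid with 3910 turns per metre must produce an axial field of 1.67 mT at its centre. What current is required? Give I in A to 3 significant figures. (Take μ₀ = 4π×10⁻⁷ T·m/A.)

Inside a long solenoid B = μ₀nI with n = 3910 m⁻¹, so I = B/(μ₀n).
I = 1.67×10⁻³ / (4π×10⁻⁷ × 3910) = 0.340 A.

I ≈ 0.340 A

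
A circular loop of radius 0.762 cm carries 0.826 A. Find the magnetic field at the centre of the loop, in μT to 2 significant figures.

B ≈ 68 μT

At the centre of a circular loop the Biot–Savart law gives B = μ₀I/(2R).
B = (4π×10⁻⁷ × 0.826) / (2 × 0.00762) = 6.81×10⁻⁵ T.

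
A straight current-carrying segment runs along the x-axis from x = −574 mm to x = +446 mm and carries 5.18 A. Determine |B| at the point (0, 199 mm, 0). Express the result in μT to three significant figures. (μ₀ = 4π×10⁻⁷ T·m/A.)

B ≈ 4.84 μT

For a finite straight segment, B = (μ₀I/4πd)(sinθ₁ + sinθ₂), where θ₁, θ₂ are the angles from the perpendicular to each end.
The perpendicular distance is d = 0.199 m; the end-offsets along the wire are a = 0.574 m and b = 0.446 m.
sinθ₁ = 0.574/√(0.574²+0.199²) = 0.9448; sinθ₂ = 0.446/√(0.446²+0.199²) = 0.9132.
B = (4π×10⁻⁷ × 5.18) / (4π × 0.199) × (0.9448 + 0.9132) = 4.84×10⁻⁶ T.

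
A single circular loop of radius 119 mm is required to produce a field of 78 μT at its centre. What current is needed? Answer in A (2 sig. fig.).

I ≈ 15 A

At the centre of a circular loop B = μ₀I/(2R), so I = 2RB/μ₀.
With R = 0.119 m, I = 2 × 0.119 × 7.80×10⁻⁵ / (4π×10⁻⁷) = 14.8 A.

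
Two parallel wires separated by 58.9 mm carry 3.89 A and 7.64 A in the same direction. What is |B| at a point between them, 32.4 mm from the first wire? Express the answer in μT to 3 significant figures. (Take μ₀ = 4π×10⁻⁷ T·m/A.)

B ≈ 33.6 μT

Each long wire gives B = μ₀I/(2πd). Distances are d₁ = 0.0324 m and d₂ = 0.0265 m.
B₁ = 2.40×10⁻⁵ T, B₂ = 5.77×10⁻⁵ T.
Between parallel currents the two contributions point in opposite directions, so they subtract. B = |B₁ − B₂| = |2.40×10⁻⁵ − 5.77×10⁻⁵| = 3.36×10⁻⁵ T.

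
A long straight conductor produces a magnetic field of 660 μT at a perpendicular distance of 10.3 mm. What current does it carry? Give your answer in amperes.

I ≈ 34.0 A

For a long straight wire B = μ₀I/(2πd), so I = 2πdB/μ₀.
I = 2π × 0.0103 × 6.60×10⁻⁴ / (4π×10⁻⁷) = 34.0 A.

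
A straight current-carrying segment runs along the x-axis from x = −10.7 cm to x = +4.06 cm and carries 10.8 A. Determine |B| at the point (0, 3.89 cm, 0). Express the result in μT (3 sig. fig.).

B ≈ 46.1 μT

For a finite straight segment, B = (μ₀I/4πd)(sinθ₁ + sinθ₂), where θ₁, θ₂ are the angles from the perpendicular to each end.
The perpendicular distance is d = 0.0389 m; the end-offsets along the wire are a = 0.107 m and b = 0.0406 m.
sinθ₁ = 0.107/√(0.107²+0.0389²) = 0.9398; sinθ₂ = 0.0406/√(0.0406²+0.0389²) = 0.7221.
B = (4π×10⁻⁷ × 10.8) / (4π × 0.0389) × (0.9398 + 0.7221) = 4.61×10⁻⁵ T.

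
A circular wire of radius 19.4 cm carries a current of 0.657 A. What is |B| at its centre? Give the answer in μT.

At the centre of a circular loop the Biot–Savart law gives B = μ₀I/(2R).
B = (4π×10⁻⁷ × 0.657) / (2 × 0.194) = 2.13×10⁻⁶ T.

B ≈ 2.13 μT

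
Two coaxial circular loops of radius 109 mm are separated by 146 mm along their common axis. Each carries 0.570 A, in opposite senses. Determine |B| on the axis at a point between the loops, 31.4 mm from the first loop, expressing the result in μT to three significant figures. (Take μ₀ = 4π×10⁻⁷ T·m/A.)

B ≈ 1.84 μT

Each loop contributes B = μ₀IR²/[2(R²+z²)^(3/2)] on the axis, with z measured from that loop.
Loop 1 (z = 0.0314 m): B₁ = 2.92×10⁻⁶ T. Loop 2 (z = 0.1146 m): B₂ = 1.08×10⁻⁶ T.
The fields oppose: B = |B₁ − B₂| = 1.84×10⁻⁶ T.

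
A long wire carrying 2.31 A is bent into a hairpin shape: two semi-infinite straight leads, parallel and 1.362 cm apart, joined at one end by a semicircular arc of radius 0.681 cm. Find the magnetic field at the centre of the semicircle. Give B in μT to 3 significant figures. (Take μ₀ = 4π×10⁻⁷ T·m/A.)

B ≈ 174 μT

The semicircular arc contributes B_arc = μ₀I·π/(4πR) = μ₀I/(4R) = 1.07×10⁻⁴ T.
Each semi-infinite lead is at perpendicular distance R = 0.00681 m from the centre, with the perpendicular foot at its near end, so it contributes μ₀I/(4πR); both point the same way, together 6.78×10⁻⁵ T.
Arc and leads all point the same direction: B = 1.07×10⁻⁴ + 6.78×10⁻⁵ = 1.74×10⁻⁴ T.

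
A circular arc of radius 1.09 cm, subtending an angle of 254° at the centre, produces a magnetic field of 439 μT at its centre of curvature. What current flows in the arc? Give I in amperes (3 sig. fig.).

I ≈ 10.8 A

For a circular arc, B = μ₀Iφ/(4πR) with φ in radians; here φ = 4.433 rad.
So I = 4πRB/(μ₀φ) = 4π × 0.0109 × 4.39×10⁻⁴ / (4π×10⁻⁷ × 4.433) = 10.8 A.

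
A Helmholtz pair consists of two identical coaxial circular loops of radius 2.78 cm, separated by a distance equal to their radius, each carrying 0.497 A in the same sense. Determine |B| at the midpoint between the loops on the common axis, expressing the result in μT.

B ≈ 16.1 μT

Each loop contributes B = μ₀IR²/[2(R²+z²)^(3/2)] on the axis, with z measured from that loop.
Loop 1 (z = 0.0139 m): B₁ = 8.04×10⁻⁶ T. Loop 2 (z = 0.0139 m): B₂ = 8.04×10⁻⁶ T.
The fields add: B = B₁ + B₂ = 1.61×10⁻⁵ T.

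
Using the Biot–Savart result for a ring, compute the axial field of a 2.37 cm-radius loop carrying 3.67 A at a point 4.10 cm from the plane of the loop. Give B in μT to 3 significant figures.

B ≈ 12.2 μT

On the axis of a circular loop, B = μ₀IR² / [2(R²+z²)^(3/2)].
R² + z² = (0.0237)² + (0.041)² = 0.002243 m², and (R²+z²)^(3/2) = 1.06×10⁻⁴ m³.
B = (4π×10⁻⁷ × 3.67 × 0.0005617) / (2 × 1.06×10⁻⁴) = 1.22×10⁻⁵ T.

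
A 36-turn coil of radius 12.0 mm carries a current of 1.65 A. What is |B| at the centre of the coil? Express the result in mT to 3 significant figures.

B ≈ 3.11 mT

For an N-turn flat coil, B = Nμ₀I/(2R) with R = 0.012 m.
B = 36 × 8.64×10⁻⁵ T = 3.11×10⁻³ T.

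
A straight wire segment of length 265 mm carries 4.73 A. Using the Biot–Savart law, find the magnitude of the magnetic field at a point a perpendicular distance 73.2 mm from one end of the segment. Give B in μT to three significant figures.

For a finite straight segment, B = (μ₀I/4πd)(sinθ₁ + sinθ₂), where θ₁, θ₂ are the angles from the perpendicular to each end.
The perpendicular foot is at one end, so the two end-offsets along the wire are 0 and L = 0.265 m.
sinθ₁ = 0/√(0²+0.0732²) = 0.0000; sinθ₂ = 0.265/√(0.265²+0.0732²) = 0.9639.
B = (4π×10⁻⁷ × 4.73) / (4π × 0.0732) × (0.0000 + 0.9639) = 6.23×10⁻⁶ T.

B ≈ 6.23 μT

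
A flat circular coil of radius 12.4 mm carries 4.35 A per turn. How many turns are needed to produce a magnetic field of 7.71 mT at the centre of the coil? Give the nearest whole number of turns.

For an N-turn coil, B = Nμ₀I/(2R). A single turn gives B₁ = 2.20×10⁻⁴ T with R = 0.0124 m.
N = B/B₁ = 7.71×10⁻³ / 2.20×10⁻⁴ = 34.98.

N = 35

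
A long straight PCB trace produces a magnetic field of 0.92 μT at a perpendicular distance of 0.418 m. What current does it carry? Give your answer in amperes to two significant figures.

For a long straight wire B = μ₀I/(2πd), so I = 2πdB/μ₀.
I = 2π × 0.418 × 9.20×10⁻⁷ / (4π×10⁻⁷) = 1.92 A.

I ≈ 1.9 A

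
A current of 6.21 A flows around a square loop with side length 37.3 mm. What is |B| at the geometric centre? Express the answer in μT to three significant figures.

B ≈ 188 μT

Each side is a finite straight segment at perpendicular distance d = a/(2 tan(π/4)) = 0.01865 m from the centre, with end-angles ±π/4.
One side contributes B₁ = (μ₀I/4πd)·2 sin(π/4) = 4.71×10⁻⁵ T.
All 4 sides add in the same direction: B = 4 × 4.71×10⁻⁵ = 1.88×10⁻⁴ T.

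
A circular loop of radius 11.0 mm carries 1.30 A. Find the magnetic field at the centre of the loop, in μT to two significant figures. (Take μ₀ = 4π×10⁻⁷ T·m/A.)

B ≈ 74 μT

At the centre of a circular loop the Biot–Savart law gives B = μ₀I/(2R).
B = (4π×10⁻⁷ × 1.30) / (2 × 0.011) = 7.43×10⁻⁵ T.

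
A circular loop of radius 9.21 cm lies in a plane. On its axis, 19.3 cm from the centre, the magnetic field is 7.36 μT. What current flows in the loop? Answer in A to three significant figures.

I ≈ 13.5 A

On the axis of a loop, B = μ₀IR²/[2(R²+z²)^(3/2)], so I = 2B(R²+z²)^(3/2)/(μ₀R²).
R² + z² = 0.008482 + 0.03725 = 0.04573 m²; raised to 3/2 gives 9.78×10⁻³ m³.
I = 2 × 7.36×10⁻⁶ × 9.78×10⁻³ / (1.26×10⁻⁶ × 0.008482) = 13.5 A.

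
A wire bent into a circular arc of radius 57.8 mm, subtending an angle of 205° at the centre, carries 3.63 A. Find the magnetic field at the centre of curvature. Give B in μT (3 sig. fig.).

The Biot–Savart field of a circular arc at its centre is B = μ₀Iφ/(4πR), with φ = 3.578 rad.
B = (4π×10⁻⁷ × 3.63 × 3.578) / (4π × 0.0578) = 2.25×10⁻⁵ T.

B ≈ 22.5 μT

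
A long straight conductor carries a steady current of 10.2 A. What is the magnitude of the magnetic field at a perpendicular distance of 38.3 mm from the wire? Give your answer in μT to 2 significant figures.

For an infinitely long straight wire, B = μ₀I/(2πd).
B = (4π×10⁻⁷ × 10.2) / (2π × 0.0383) = 5.33×10⁻⁵ T.

B ≈ 53 μT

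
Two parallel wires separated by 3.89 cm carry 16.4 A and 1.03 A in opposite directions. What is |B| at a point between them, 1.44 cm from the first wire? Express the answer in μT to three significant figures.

B ≈ 236 μT

Each long wire gives B = μ₀I/(2πd). Distances are d₁ = 0.0144 m and d₂ = 0.0245 m.
B₁ = 2.28×10⁻⁴ T, B₂ = 8.41×10⁻⁶ T.
Between antiparallel currents both contributions point the same way, so they add. B = B₁ + B₂ = 2.28×10⁻⁴ + 8.41×10⁻⁶ = 2.36×10⁻⁴ T.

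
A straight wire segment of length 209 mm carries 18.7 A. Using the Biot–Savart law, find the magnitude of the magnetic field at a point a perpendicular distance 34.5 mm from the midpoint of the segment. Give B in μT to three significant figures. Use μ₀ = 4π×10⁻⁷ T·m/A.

B ≈ 103 μT

For a finite straight segment, B = (μ₀I/4πd)(sinθ₁ + sinθ₂), where θ₁, θ₂ are the angles from the perpendicular to each end.
The perpendicular from the point meets the wire at its midpoint, so each end is L/2 = 0.1045 m away along the wire.
sinθ₁ = 0.1045/√(0.1045²+0.0345²) = 0.9496; sinθ₂ = 0.1045/√(0.1045²+0.0345²) = 0.9496.
B = (4π×10⁻⁷ × 18.7) / (4π × 0.0345) × (0.9496 + 0.9496) = 1.03×10⁻⁴ T.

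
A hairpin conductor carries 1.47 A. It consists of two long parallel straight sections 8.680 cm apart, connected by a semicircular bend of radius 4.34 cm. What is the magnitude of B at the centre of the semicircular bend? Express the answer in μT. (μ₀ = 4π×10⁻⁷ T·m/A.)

The semicircular arc contributes B_arc = μ₀I·π/(4πR) = μ₀I/(4R) = 1.06×10⁻⁵ T.
Each semi-infinite lead is at perpendicular distance R = 0.0434 m from the centre, with the perpendicular foot at its near end, so it contributes μ₀I/(4πR); both point the same way, together 6.77×10⁻⁶ T.
Arc and leads all point the same direction: B = 1.06×10⁻⁵ + 6.77×10⁻⁶ = 1.74×10⁻⁵ T.

B ≈ 17.4 μT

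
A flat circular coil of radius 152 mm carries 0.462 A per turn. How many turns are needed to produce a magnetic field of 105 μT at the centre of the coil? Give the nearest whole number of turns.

N = 55

For an N-turn coil, B = Nμ₀I/(2R). A single turn gives B₁ = 1.91×10⁻⁶ T with R = 0.152 m.
N = B/B₁ = 1.05×10⁻⁴ / 1.91×10⁻⁶ = 54.98.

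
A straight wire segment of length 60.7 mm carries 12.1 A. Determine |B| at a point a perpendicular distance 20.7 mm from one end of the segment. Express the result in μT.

For a finite straight segment, B = (μ₀I/4πd)(sinθ₁ + sinθ₂), where θ₁, θ₂ are the angles from the perpendicular to each end.
The perpendicular foot is at one end, so the two end-offsets along the wire are 0 and L = 0.0607 m.
sinθ₁ = 0/√(0²+0.0207²) = 0.0000; sinθ₂ = 0.0607/√(0.0607²+0.0207²) = 0.9465.
B = (4π×10⁻⁷ × 12.1) / (4π × 0.0207) × (0.0000 + 0.9465) = 5.53×10⁻⁵ T.

B ≈ 55.3 μT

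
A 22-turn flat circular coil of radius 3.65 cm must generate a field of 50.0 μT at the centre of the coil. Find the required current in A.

For an N-turn coil, B = Nμ₀I/(2R) with R = 0.0365 m, so I = 2RB/(Nμ₀) = 2 × 0.0365 × 5.00×10⁻⁵ / (22 × 4π×10⁻⁷) = 0.132 A.

I ≈ 0.132 A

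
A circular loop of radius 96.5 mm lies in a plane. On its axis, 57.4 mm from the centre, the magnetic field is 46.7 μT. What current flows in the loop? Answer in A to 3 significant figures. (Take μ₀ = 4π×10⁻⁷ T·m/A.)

On the axis of a loop, B = μ₀IR²/[2(R²+z²)^(3/2)], so I = 2B(R²+z²)^(3/2)/(μ₀R²).
R² + z² = 0.009312 + 0.003295 = 0.01261 m²; raised to 3/2 gives 1.42×10⁻³ m³.
I = 2 × 4.67×10⁻⁵ × 1.42×10⁻³ / (1.26×10⁻⁶ × 0.009312) = 11.3 A.

I ≈ 11.3 A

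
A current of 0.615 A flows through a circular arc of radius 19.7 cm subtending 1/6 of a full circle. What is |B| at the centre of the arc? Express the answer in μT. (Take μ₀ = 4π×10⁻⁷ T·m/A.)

B ≈ 0.327 μT

The Biot–Savart field of a circular arc at its centre is B = μ₀Iφ/(4πR), with φ = 1.047 rad.
B = (4π×10⁻⁷ × 0.615 × 1.047) / (4π × 0.197) = 3.27×10⁻⁷ T.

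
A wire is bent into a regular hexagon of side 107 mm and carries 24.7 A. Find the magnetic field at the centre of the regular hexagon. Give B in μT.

Each side is a finite straight segment at perpendicular distance d = a/(2 tan(π/6)) = 0.09266 m from the centre, with end-angles ±π/6.
One side contributes B₁ = (μ₀I/4πd)·2 sin(π/6) = 2.67×10⁻⁵ T.
All 6 sides add in the same direction: B = 6 × 2.67×10⁻⁵ = 1.60×10⁻⁴ T.

B ≈ 160 μT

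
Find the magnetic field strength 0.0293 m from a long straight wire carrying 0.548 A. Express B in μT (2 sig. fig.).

For an infinitely long straight wire, B = μ₀I/(2πd).
B = (4π×10⁻⁷ × 0.548) / (2π × 0.0293) = 3.74×10⁻⁶ T.

B ≈ 3.7 μT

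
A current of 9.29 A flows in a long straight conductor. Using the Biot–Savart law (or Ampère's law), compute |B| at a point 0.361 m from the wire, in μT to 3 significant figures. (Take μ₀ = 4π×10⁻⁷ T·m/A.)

For an infinitely long straight wire, B = μ₀I/(2πd).
B = (4π×10⁻⁷ × 9.29) / (2π × 0.361) = 5.15×10⁻⁶ T.

B ≈ 5.15 μT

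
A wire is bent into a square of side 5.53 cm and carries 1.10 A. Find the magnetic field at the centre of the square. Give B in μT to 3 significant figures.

B ≈ 22.5 μT

Each side is a finite straight segment at perpendicular distance d = a/(2 tan(π/4)) = 0.02765 m from the centre, with end-angles ±π/4.
One side contributes B₁ = (μ₀I/4πd)·2 sin(π/4) = 5.63×10⁻⁶ T.
All 4 sides add in the same direction: B = 4 × 5.63×10⁻⁶ = 2.25×10⁻⁵ T.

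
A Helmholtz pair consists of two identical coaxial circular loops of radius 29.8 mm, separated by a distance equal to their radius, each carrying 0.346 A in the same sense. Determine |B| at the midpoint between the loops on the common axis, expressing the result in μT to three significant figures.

B ≈ 10.4 μT

Each loop contributes B = μ₀IR²/[2(R²+z²)^(3/2)] on the axis, with z measured from that loop.
Loop 1 (z = 0.0149 m): B₁ = 5.22×10⁻⁶ T. Loop 2 (z = 0.0149 m): B₂ = 5.22×10⁻⁶ T.
The fields add: B = B₁ + B₂ = 1.04×10⁻⁵ T.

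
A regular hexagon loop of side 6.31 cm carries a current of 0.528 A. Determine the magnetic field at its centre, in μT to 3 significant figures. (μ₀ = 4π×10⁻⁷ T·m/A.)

Each side is a finite straight segment at perpendicular distance d = a/(2 tan(π/6)) = 0.05465 m from the centre, with end-angles ±π/6.
One side contributes B₁ = (μ₀I/4πd)·2 sin(π/6) = 9.66×10⁻⁷ T.
All 6 sides add in the same direction: B = 6 × 9.66×10⁻⁷ = 5.80×10⁻⁶ T.

B ≈ 5.80 μT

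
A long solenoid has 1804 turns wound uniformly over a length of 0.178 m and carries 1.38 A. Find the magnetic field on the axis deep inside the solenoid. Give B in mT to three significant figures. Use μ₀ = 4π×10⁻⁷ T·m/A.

Inside a long solenoid, B = μ₀nI with n = 1.013×10⁴ turns/m.
B = 4π×10⁻⁷ × 1.013×10⁴ × 1.38 = 1.76×10⁻² T.

B ≈ 17.6 mT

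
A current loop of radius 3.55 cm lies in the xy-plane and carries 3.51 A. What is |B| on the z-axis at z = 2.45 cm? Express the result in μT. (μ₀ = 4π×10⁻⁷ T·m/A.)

B ≈ 34.6 μT

On the axis of a circular loop, B = μ₀IR² / [2(R²+z²)^(3/2)].
R² + z² = (0.0355)² + (0.0245)² = 0.00186 m², and (R²+z²)^(3/2) = 8.02×10⁻⁵ m³.
B = (4π×10⁻⁷ × 3.51 × 0.00126) / (2 × 8.02×10⁻⁵) = 3.46×10⁻⁵ T.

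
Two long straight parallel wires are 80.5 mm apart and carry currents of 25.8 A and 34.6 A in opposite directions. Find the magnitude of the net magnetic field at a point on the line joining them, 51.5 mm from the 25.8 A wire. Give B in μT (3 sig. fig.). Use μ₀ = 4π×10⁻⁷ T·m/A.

Each long wire gives B = μ₀I/(2πd). Distances are d₁ = 0.0515 m and d₂ = 0.029 m.
B₁ = 1.00×10⁻⁴ T, B₂ = 2.39×10⁻⁴ T.
Between antiparallel currents both contributions point the same way, so they add. B = B₁ + B₂ = 1.00×10⁻⁴ + 2.39×10⁻⁴ = 3.39×10⁻⁴ T.

B ≈ 339 μT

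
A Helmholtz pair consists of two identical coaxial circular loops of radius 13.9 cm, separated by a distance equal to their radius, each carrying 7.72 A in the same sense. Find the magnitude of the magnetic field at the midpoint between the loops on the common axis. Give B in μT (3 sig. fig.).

Each loop contributes B = μ₀IR²/[2(R²+z²)^(3/2)] on the axis, with z measured from that loop.
Loop 1 (z = 0.0695 m): B₁ = 2.50×10⁻⁵ T. Loop 2 (z = 0.0695 m): B₂ = 2.50×10⁻⁵ T.
The fields add: B = B₁ + B₂ = 4.99×10⁻⁵ T.

B ≈ 49.9 μT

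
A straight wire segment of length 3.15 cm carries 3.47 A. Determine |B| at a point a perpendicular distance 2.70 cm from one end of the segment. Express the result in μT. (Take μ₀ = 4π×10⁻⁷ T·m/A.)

B ≈ 9.76 μT

For a finite straight segment, B = (μ₀I/4πd)(sinθ₁ + sinθ₂), where θ₁, θ₂ are the angles from the perpendicular to each end.
The perpendicular foot is at one end, so the two end-offsets along the wire are 0 and L = 0.0315 m.
sinθ₁ = 0/√(0²+0.027²) = 0.0000; sinθ₂ = 0.0315/√(0.0315²+0.027²) = 0.7593.
B = (4π×10⁻⁷ × 3.47) / (4π × 0.027) × (0.0000 + 0.7593) = 9.76×10⁻⁶ T.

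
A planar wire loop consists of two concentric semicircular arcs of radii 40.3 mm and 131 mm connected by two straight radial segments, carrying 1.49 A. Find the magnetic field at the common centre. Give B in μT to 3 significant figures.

The radial connectors point toward the centre, so dl × r̂ = 0 and they contribute nothing.
Each semicircle gives μ₀I/(4R): inner arc 1.16×10⁻⁵ T, outer arc 3.57×10⁻⁶ T.
The two arcs carry current in opposite angular senses, so their fields oppose: B = |1.16×10⁻⁵ − 3.57×10⁻⁶| = 8.04×10⁻⁶ T.

B ≈ 8.04 μT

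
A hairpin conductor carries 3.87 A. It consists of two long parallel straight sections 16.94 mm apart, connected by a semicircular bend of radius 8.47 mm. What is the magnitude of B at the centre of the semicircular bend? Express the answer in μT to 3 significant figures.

The semicircular arc contributes B_arc = μ₀I·π/(4πR) = μ₀I/(4R) = 1.44×10⁻⁴ T.
Each semi-infinite lead is at perpendicular distance R = 0.00847 m from the centre, with the perpendicular foot at its near end, so it contributes μ₀I/(4πR); both point the same way, together 9.14×10⁻⁵ T.
Arc and leads all point the same direction: B = 1.44×10⁻⁴ + 9.14×10⁻⁵ = 2.35×10⁻⁴ T.

B ≈ 235 μT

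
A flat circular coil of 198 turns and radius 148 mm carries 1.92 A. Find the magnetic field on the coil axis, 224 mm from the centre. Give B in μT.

For an N-turn flat coil, B = Nμ₀IR²/[2(R²+z²)^(3/2)] with R = 0.148 m, z = 0.224 m.
B = 198 × 1.37×10⁻⁶ T = 2.70×10⁻⁴ T.

B ≈ 270 μT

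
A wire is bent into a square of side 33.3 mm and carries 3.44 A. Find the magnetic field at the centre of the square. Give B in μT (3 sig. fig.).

Each side is a finite straight segment at perpendicular distance d = a/(2 tan(π/4)) = 0.01665 m from the centre, with end-angles ±π/4.
One side contributes B₁ = (μ₀I/4πd)·2 sin(π/4) = 2.92×10⁻⁵ T.
All 4 sides add in the same direction: B = 4 × 2.92×10⁻⁵ = 1.17×10⁻⁴ T.

B ≈ 117 μT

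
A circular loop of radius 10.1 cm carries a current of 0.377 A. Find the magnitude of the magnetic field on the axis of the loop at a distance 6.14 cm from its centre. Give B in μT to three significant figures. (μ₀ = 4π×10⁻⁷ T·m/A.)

B ≈ 1.46 μT

On the axis of a circular loop, B = μ₀IR² / [2(R²+z²)^(3/2)].
R² + z² = (0.101)² + (0.0614)² = 0.01397 m², and (R²+z²)^(3/2) = 1.65×10⁻³ m³.
B = (4π×10⁻⁷ × 0.377 × 0.0102) / (2 × 1.65×10⁻³) = 1.46×10⁻⁶ T.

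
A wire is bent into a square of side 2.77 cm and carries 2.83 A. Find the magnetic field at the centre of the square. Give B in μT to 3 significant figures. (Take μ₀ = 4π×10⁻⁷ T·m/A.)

B ≈ 116 μT

Each side is a finite straight segment at perpendicular distance d = a/(2 tan(π/4)) = 0.01385 m from the centre, with end-angles ±π/4.
One side contributes B₁ = (μ₀I/4πd)·2 sin(π/4) = 2.89×10⁻⁵ T.
All 4 sides add in the same direction: B = 4 × 2.89×10⁻⁵ = 1.16×10⁻⁴ T.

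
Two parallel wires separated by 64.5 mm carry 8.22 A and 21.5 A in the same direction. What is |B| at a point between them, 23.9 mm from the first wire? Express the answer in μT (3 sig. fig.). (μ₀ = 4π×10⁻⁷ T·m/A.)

B ≈ 37.1 μT

Each long wire gives B = μ₀I/(2πd). Distances are d₁ = 0.0239 m and d₂ = 0.0406 m.
B₁ = 6.88×10⁻⁵ T, B₂ = 1.06×10⁻⁴ T.
Between parallel currents the two contributions point in opposite directions, so they subtract. B = |B₁ − B₂| = |6.88×10⁻⁵ − 1.06×10⁻⁴| = 3.71×10⁻⁵ T.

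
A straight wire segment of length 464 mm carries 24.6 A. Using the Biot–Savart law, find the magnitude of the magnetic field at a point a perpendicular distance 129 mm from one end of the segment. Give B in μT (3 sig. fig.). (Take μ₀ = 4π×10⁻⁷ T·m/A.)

B ≈ 18.4 μT

For a finite straight segment, B = (μ₀I/4πd)(sinθ₁ + sinθ₂), where θ₁, θ₂ are the angles from the perpendicular to each end.
The perpendicular foot is at one end, so the two end-offsets along the wire are 0 and L = 0.464 m.
sinθ₁ = 0/√(0²+0.129²) = 0.0000; sinθ₂ = 0.464/√(0.464²+0.129²) = 0.9635.
B = (4π×10⁻⁷ × 24.6) / (4π × 0.129) × (0.0000 + 0.9635) = 1.84×10⁻⁵ T.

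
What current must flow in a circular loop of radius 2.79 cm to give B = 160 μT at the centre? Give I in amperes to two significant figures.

At the centre of a circular loop B = μ₀I/(2R), so I = 2RB/μ₀.
With R = 0.0279 m, I = 2 × 0.0279 × 1.60×10⁻⁴ / (4π×10⁻⁷) = 7.10 A.

I ≈ 7.1 A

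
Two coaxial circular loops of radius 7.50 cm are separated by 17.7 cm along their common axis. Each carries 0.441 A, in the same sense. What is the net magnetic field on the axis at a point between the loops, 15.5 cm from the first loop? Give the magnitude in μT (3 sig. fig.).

Each loop contributes B = μ₀IR²/[2(R²+z²)^(3/2)] on the axis, with z measured from that loop.
Loop 1 (z = 0.155 m): B₁ = 3.05×10⁻⁷ T. Loop 2 (z = 0.022 m): B₂ = 3.26×10⁻⁶ T.
The fields add: B = B₁ + B₂ = 3.57×10⁻⁶ T.

B ≈ 3.57 μT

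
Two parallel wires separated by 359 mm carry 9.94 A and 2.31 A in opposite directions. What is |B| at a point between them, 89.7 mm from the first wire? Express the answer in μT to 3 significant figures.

Each long wire gives B = μ₀I/(2πd). Distances are d₁ = 0.0897 m and d₂ = 0.2693 m.
B₁ = 2.22×10⁻⁵ T, B₂ = 1.72×10⁻⁶ T.
Between antiparallel currents both contributions point the same way, so they add. B = B₁ + B₂ = 2.22×10⁻⁵ + 1.72×10⁻⁶ = 2.39×10⁻⁵ T.

B ≈ 23.9 μT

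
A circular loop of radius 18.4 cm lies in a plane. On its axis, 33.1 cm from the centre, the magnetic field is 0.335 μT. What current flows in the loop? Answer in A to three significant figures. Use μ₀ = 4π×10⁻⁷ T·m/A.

On the axis of a loop, B = μ₀IR²/[2(R²+z²)^(3/2)], so I = 2B(R²+z²)^(3/2)/(μ₀R²).
R² + z² = 0.03386 + 0.1096 = 0.1434 m²; raised to 3/2 gives 5.43×10⁻² m³.
I = 2 × 3.35×10⁻⁷ × 5.43×10⁻² / (1.26×10⁻⁶ × 0.03386) = 0.855 A.

I ≈ 0.855 A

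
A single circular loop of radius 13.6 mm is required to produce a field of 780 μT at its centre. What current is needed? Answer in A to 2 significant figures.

I ≈ 17 A

At the centre of a circular loop B = μ₀I/(2R), so I = 2RB/μ₀.
With R = 0.0136 m, I = 2 × 0.0136 × 7.80×10⁻⁴ / (4π×10⁻⁷) = 16.9 A.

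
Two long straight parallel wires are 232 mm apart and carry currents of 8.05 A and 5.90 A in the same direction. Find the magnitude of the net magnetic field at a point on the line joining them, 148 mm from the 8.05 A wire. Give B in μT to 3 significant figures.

B ≈ 3.17 μT

Each long wire gives B = μ₀I/(2πd). Distances are d₁ = 0.148 m and d₂ = 0.084 m.
B₁ = 1.09×10⁻⁵ T, B₂ = 1.40×10⁻⁵ T.
Between parallel currents the two contributions point in opposite directions, so they subtract. B = |B₁ − B₂| = |1.09×10⁻⁵ − 1.40×10⁻⁵| = 3.17×10⁻⁶ T.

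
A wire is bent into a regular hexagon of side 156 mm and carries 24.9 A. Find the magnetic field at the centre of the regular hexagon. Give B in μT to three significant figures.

Each side is a finite straight segment at perpendicular distance d = a/(2 tan(π/6)) = 0.1351 m from the centre, with end-angles ±π/6.
One side contributes B₁ = (μ₀I/4πd)·2 sin(π/6) = 1.84×10⁻⁵ T.
All 6 sides add in the same direction: B = 6 × 1.84×10⁻⁵ = 1.11×10⁻⁴ T.

B ≈ 111 μT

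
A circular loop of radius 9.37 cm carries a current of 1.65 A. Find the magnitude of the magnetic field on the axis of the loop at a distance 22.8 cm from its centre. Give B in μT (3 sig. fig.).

B ≈ 0.608 μT

On the axis of a circular loop, B = μ₀IR² / [2(R²+z²)^(3/2)].
R² + z² = (0.0937)² + (0.228)² = 0.06076 m², and (R²+z²)^(3/2) = 1.50×10⁻² m³.
B = (4π×10⁻⁷ × 1.65 × 0.00878) / (2 × 1.50×10⁻²) = 6.08×10⁻⁷ T.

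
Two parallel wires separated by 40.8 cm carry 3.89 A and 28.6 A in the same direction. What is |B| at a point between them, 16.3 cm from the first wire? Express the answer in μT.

B ≈ 18.6 μT

Each long wire gives B = μ₀I/(2πd). Distances are d₁ = 0.163 m and d₂ = 0.245 m.
B₁ = 4.77×10⁻⁶ T, B₂ = 2.33×10⁻⁵ T.
Between parallel currents the two contributions point in opposite directions, so they subtract. B = |B₁ − B₂| = |4.77×10⁻⁶ − 2.33×10⁻⁵| = 1.86×10⁻⁵ T.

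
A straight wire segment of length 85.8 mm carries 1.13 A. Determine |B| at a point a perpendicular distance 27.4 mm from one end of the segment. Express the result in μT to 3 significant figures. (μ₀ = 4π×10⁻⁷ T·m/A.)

B ≈ 3.93 μT

For a finite straight segment, B = (μ₀I/4πd)(sinθ₁ + sinθ₂), where θ₁, θ₂ are the angles from the perpendicular to each end.
The perpendicular foot is at one end, so the two end-offsets along the wire are 0 and L = 0.0858 m.
sinθ₁ = 0/√(0²+0.0274²) = 0.0000; sinθ₂ = 0.0858/√(0.0858²+0.0274²) = 0.9526.
B = (4π×10⁻⁷ × 1.13) / (4π × 0.0274) × (0.0000 + 0.9526) = 3.93×10⁻⁶ T.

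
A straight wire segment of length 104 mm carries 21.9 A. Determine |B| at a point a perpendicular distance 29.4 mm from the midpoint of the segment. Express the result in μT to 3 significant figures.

For a finite straight segment, B = (μ₀I/4πd)(sinθ₁ + sinθ₂), where θ₁, θ₂ are the angles from the perpendicular to each end.
The perpendicular from the point meets the wire at its midpoint, so each end is L/2 = 0.052 m away along the wire.
sinθ₁ = 0.052/√(0.052²+0.0294²) = 0.8705; sinθ₂ = 0.052/√(0.052²+0.0294²) = 0.8705.
B = (4π×10⁻⁷ × 21.9) / (4π × 0.0294) × (0.8705 + 0.8705) = 1.30×10⁻⁴ T.

B ≈ 130 μT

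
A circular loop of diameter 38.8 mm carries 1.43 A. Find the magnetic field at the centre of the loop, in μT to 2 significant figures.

B ≈ 46 μT

At the centre of a circular loop the Biot–Savart law gives B = μ₀I/(2R) (so R = 0.0194 m).
B = (4π×10⁻⁷ × 1.43) / (2 × 0.0194) = 4.63×10⁻⁵ T.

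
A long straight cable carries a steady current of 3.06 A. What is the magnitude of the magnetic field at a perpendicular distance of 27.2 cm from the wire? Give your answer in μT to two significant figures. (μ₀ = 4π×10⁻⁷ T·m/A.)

For an infinitely long straight wire, B = μ₀I/(2πd).
B = (4π×10⁻⁷ × 3.06) / (2π × 0.272) = 2.25×10⁻⁶ T.

B ≈ 2.2 μT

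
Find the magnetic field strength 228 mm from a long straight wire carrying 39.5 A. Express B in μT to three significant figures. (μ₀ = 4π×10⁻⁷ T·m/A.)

B ≈ 34.6 μT

For an infinitely long straight wire, B = μ₀I/(2πd).
B = (4π×10⁻⁷ × 39.5) / (2π × 0.228) = 3.46×10⁻⁵ T.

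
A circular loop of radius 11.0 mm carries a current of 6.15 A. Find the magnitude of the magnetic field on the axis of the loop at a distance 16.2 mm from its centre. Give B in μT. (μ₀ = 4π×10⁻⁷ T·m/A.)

B ≈ 62.3 μT

On the axis of a circular loop, B = μ₀IR² / [2(R²+z²)^(3/2)].
R² + z² = (0.011)² + (0.0162)² = 0.0003834 m², and (R²+z²)^(3/2) = 7.51×10⁻⁶ m³.
B = (4π×10⁻⁷ × 6.15 × 0.000121) / (2 × 7.51×10⁻⁶) = 6.23×10⁻⁵ T.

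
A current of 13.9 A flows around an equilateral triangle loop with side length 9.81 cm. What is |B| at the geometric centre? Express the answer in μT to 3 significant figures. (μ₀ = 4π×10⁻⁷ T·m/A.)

Each side is a finite straight segment at perpendicular distance d = a/(2 tan(π/3)) = 0.02832 m from the centre, with end-angles ±π/3.
One side contributes B₁ = (μ₀I/4πd)·2 sin(π/3) = 8.50×10⁻⁵ T.
All 3 sides add in the same direction: B = 3 × 8.50×10⁻⁵ = 2.55×10⁻⁴ T.

B ≈ 255 μT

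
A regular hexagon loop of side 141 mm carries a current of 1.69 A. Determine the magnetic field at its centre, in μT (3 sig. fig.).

Each side is a finite straight segment at perpendicular distance d = a/(2 tan(π/6)) = 0.1221 m from the centre, with end-angles ±π/6.
One side contributes B₁ = (μ₀I/4πd)·2 sin(π/6) = 1.38×10⁻⁶ T.
All 6 sides add in the same direction: B = 6 × 1.38×10⁻⁶ = 8.30×10⁻⁶ T.

B ≈ 8.30 μT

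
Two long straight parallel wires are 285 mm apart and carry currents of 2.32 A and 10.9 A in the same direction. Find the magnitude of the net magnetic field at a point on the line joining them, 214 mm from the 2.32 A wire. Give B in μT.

B ≈ 28.5 μT

Each long wire gives B = μ₀I/(2πd). Distances are d₁ = 0.214 m and d₂ = 0.071 m.
B₁ = 2.17×10⁻⁶ T, B₂ = 3.07×10⁻⁵ T.
Between parallel currents the two contributions point in opposite directions, so they subtract. B = |B₁ − B₂| = |2.17×10⁻⁶ − 3.07×10⁻⁵| = 2.85×10⁻⁵ T.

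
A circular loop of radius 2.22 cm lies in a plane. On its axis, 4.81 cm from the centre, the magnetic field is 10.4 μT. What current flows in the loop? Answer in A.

On the axis of a loop, B = μ₀IR²/[2(R²+z²)^(3/2)], so I = 2B(R²+z²)^(3/2)/(μ₀R²).
R² + z² = 0.0004928 + 0.002314 = 0.002806 m²; raised to 3/2 gives 1.49×10⁻⁴ m³.
I = 2 × 1.04×10⁻⁵ × 1.49×10⁻⁴ / (1.26×10⁻⁶ × 0.0004928) = 4.99 A.

I ≈ 4.99 A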